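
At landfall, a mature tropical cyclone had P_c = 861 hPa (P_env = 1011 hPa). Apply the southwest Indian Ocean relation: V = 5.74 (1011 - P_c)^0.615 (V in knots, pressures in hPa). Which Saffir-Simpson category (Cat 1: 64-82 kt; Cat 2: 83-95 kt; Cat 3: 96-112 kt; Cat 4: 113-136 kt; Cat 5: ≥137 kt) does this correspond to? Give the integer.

ΔP = 1011 − 861 = 150 hPa.
V ≈ 5.74 × 150^0.615 = 5.74 × 21.79 ≈ 125 kt.
125 kt falls in the Category 4 band.

4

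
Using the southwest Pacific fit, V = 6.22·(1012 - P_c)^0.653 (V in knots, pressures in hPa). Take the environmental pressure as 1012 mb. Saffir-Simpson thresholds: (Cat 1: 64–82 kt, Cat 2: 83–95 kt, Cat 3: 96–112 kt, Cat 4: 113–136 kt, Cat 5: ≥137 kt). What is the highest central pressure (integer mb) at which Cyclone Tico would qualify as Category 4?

Category 4 begins at V = 113 kt.
Required ΔP = (113/6.22)^(1/0.653) = 18.167^1.531 ≈ 84.81 mb.
P_c ≤ 1012 − 84.81 = 927.19, so the highest integer P_c is 927 mb.

927 mb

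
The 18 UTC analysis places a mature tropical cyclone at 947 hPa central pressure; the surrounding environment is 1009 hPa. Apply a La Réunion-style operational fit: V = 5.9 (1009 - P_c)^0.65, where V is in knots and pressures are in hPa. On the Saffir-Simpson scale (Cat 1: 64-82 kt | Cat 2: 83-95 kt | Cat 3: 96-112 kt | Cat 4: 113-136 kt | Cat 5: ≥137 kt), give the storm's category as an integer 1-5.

2

ΔP = 1009 − 947 = 62 hPa.
V ≈ 5.9 × 62^0.65 = 5.9 × 14.62 ≈ 86 kt.
86 kt falls in the Category 2 band.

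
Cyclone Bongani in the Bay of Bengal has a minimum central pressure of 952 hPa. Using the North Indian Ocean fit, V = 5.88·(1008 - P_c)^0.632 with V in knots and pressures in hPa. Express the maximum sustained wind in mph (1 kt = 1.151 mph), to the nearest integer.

86 mph

ΔP = 1008 − 952 = 56 hPa.
V ≈ 5.88 × 56^0.632 = 5.88 × 12.731 ≈ 74.857 kt.
74.857 × 1.151 ≈ 86.16 mph → 86 mph.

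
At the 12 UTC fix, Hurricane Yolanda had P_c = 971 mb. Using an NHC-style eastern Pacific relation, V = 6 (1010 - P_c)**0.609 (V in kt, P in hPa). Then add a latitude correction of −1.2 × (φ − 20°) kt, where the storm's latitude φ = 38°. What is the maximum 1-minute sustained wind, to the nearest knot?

ΔP = 1010 − 971 = 39 mb.
39^0.609 ≈ 9.310.
V ≈ 6 × 9.310 ≈ 55.9 kt.
Latitude correction: −1.2 × (38 − 20) = -21.6 kt.
Corrected V ≈ 34.3 kt → 34 kt.

34 kt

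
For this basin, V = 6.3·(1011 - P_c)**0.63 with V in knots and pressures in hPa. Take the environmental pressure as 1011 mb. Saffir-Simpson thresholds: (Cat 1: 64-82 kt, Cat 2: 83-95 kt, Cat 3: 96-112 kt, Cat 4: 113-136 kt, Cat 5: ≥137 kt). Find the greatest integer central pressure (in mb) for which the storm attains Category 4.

Category 4 begins at V = 113 kt.
Required ΔP = (113/6.3)^(1/0.63) = 17.937^1.587 ≈ 97.74 mb.
P_c ≤ 1011 − 97.74 = 913.26, so the highest integer P_c is 913 mb.

913 mb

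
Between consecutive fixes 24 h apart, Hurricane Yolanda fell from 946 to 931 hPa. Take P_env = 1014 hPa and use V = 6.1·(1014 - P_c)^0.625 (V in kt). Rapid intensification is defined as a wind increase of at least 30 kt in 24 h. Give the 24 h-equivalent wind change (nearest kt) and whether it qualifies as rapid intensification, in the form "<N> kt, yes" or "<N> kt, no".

V₁: ΔP = 68, V ≈ 6.1 × 68^0.625 ≈ 85.24 kt.
V₂: ΔP = 83, V ≈ 6.1 × 83^0.625 ≈ 96.55 kt.
ΔV over 24 h = 11.31 kt → 24 h equivalent = 11.31 × 24/24 ≈ 11.31 kt.
11 kt < 30 kt ⇒ not rapid intensification.

11 kt, no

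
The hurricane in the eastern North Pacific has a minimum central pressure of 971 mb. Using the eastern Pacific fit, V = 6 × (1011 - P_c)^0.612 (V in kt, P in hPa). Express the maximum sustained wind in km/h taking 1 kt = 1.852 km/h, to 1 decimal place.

106.2 km/h

ΔP = 1011 − 971 = 40 mb.
V ≈ 6 × 40^0.612 = 6 × 9.560 ≈ 57.360 kt.
57.360 × 1.852 ≈ 106.23 km/h → 106.2 km/h.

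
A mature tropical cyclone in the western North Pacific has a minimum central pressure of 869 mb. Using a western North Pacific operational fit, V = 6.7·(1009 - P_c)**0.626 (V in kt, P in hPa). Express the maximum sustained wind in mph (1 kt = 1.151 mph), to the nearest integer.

170 mph

ΔP = 1009 − 869 = 140 mb.
V ≈ 6.7 × 140^0.626 = 6.7 × 22.053 ≈ 147.758 kt.
147.758 × 1.151 ≈ 170.07 mph → 170 mph.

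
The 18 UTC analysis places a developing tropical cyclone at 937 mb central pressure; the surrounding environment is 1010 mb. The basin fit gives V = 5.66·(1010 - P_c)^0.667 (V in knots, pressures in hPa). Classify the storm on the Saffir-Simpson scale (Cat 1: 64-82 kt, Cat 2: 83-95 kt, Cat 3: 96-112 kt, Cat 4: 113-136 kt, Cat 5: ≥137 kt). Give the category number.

3

ΔP = 1010 − 937 = 73 mb.
V ≈ 5.66 × 73^0.667 = 5.66 × 17.49 ≈ 99 kt.
99 kt falls in the Category 3 band.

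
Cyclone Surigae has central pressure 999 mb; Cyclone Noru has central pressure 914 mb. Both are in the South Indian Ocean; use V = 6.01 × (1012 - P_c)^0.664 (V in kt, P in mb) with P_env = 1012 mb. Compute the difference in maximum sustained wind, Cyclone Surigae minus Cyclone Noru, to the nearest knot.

Cyclone Surigae: ΔP = 13; V ≈ 6.01 × 13^0.664 ≈ 33.00 kt.
Cyclone Noru: ΔP = 98; V ≈ 6.01 × 98^0.664 ≈ 126.20 kt.
Difference ≈ 33.00 − 126.20 = -93.20 → -93 kt.

-93 kt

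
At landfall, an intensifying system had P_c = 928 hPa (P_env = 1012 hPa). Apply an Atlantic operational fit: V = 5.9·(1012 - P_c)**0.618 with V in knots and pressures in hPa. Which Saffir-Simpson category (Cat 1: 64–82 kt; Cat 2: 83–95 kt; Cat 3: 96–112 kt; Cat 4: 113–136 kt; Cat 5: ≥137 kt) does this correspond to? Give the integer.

ΔP = 1012 − 928 = 84 hPa.
V ≈ 5.9 × 84^0.618 = 5.9 × 15.46 ≈ 91 kt.
91 kt falls in the Category 2 band.

2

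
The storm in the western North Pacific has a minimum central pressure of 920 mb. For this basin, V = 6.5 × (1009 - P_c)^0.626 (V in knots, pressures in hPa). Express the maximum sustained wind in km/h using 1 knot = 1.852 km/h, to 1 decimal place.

199.9 km/h

ΔP = 1009 − 920 = 89 mb.
V ≈ 6.5 × 89^0.626 = 6.5 × 16.608 ≈ 107.952 kt.
107.952 × 1.852 ≈ 199.93 km/h → 199.9 km/h.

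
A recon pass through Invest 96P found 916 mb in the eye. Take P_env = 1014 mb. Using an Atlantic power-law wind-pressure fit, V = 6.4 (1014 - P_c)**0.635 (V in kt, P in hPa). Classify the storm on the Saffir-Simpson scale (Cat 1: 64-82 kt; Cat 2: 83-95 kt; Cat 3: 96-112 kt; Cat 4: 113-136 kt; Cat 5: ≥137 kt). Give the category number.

ΔP = 1014 − 916 = 98 mb.
V ≈ 6.4 × 98^0.635 = 6.4 × 18.38 ≈ 118 kt.
118 kt falls in the Category 4 band.

4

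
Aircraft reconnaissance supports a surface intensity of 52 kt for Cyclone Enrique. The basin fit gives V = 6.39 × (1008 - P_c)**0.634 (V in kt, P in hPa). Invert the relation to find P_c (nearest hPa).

ΔP = (V / 6.39)^(1/0.634) = (52/6.39)^1.577.
52/6.39 = 8.138; 8.138^1.577 ≈ 27.30 hPa.
P_c = 1008 − 27.30 = 980.70 ≈ 981 hPa.

981 hPa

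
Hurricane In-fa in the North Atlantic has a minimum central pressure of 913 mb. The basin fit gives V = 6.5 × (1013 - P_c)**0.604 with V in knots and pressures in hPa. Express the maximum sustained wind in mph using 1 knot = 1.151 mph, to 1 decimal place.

ΔP = 1013 − 913 = 100 mb.
V ≈ 6.5 × 100^0.604 = 6.5 × 16.144 ≈ 104.933 kt.
104.933 × 1.151 ≈ 120.78 mph → 120.8 mph.

120.8 mph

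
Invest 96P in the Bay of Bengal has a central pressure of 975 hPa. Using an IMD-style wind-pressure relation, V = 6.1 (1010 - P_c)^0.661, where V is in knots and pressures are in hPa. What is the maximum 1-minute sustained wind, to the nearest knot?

ΔP = 1010 − 975 = 35 hPa.
35^0.661 ≈ 10.486.
V ≈ 6.1 × 10.486 ≈ 64.0 kt.

64 kt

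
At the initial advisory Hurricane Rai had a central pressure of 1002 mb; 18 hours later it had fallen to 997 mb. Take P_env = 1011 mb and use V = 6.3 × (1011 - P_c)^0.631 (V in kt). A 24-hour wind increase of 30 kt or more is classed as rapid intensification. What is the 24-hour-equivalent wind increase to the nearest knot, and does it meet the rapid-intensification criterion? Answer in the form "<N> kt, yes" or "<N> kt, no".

11 kt, no

V₁: ΔP = 9, V ≈ 6.3 × 9^0.631 ≈ 25.20 kt.
V₂: ΔP = 14, V ≈ 6.3 × 14^0.631 ≈ 33.31 kt.
ΔV over 18 h = 8.11 kt → 24 h equivalent = 8.11 × 24/18 ≈ 10.81 kt.
11 kt < 30 kt ⇒ not rapid intensification.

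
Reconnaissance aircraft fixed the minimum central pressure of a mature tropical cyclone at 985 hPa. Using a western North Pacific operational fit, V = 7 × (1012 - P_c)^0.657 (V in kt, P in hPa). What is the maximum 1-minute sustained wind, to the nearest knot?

61 kt

ΔP = 1012 − 985 = 27 hPa.
27^0.657 ≈ 8.718.
V ≈ 7 × 8.718 ≈ 61.0 kt.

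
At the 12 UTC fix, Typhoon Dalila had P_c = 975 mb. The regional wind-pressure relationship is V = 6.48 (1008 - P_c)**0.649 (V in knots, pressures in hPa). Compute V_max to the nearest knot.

63 kt

ΔP = 1008 − 975 = 33 mb.
33^0.649 ≈ 9.672.
V ≈ 6.48 × 9.672 ≈ 62.7 kt.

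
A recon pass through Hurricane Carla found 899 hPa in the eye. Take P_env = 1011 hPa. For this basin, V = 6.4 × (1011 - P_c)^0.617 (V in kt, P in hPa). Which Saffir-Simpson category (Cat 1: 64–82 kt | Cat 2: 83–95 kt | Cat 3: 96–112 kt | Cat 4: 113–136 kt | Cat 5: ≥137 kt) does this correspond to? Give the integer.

ΔP = 1011 − 899 = 112 hPa.
V ≈ 6.4 × 112^0.617 = 6.4 × 18.38 ≈ 118 kt.
118 kt falls in the Category 4 band.

4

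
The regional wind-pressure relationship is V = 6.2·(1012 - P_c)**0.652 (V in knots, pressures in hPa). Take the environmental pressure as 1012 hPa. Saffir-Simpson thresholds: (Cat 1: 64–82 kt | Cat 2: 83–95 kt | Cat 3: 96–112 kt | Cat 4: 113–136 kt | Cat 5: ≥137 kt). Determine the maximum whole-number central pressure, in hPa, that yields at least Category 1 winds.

Category 1 begins at V = 64 kt.
Required ΔP = (64/6.2)^(1/0.652) = 10.323^1.534 ≈ 35.88 hPa.
P_c ≤ 1012 − 35.88 = 976.12, so the highest integer P_c is 976 hPa.

976 hPa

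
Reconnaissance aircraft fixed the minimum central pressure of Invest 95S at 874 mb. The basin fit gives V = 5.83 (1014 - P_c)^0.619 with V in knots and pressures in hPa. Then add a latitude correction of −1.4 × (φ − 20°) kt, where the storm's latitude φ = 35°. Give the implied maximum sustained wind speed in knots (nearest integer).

103 kt

ΔP = 1014 − 874 = 140 mb.
140^0.619 ≈ 21.304.
V ≈ 5.83 × 21.304 ≈ 124.2 kt.
Latitude correction: −1.4 × (35 − 20) = -21 kt.
Corrected V ≈ 103.2 kt → 103 kt.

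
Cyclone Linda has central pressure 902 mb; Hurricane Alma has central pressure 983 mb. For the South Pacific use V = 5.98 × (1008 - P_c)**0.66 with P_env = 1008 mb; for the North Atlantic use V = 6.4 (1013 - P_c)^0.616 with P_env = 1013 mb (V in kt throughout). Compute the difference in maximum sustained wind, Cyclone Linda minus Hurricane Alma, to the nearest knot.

78 kt

Cyclone Linda: ΔP = 106; V ≈ 5.98 × 106^0.66 ≈ 129.84 kt.
Hurricane Alma: ΔP = 30; V ≈ 6.4 × 30^0.616 ≈ 52.01 kt.
Difference ≈ 129.84 − 52.01 = 77.83 → 78 kt.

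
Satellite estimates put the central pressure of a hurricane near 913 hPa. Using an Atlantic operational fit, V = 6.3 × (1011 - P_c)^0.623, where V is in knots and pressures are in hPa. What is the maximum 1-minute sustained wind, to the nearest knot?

110 kt

ΔP = 1011 − 913 = 98 hPa.
98^0.623 ≈ 17.399.
V ≈ 6.3 × 17.399 ≈ 109.6 kt.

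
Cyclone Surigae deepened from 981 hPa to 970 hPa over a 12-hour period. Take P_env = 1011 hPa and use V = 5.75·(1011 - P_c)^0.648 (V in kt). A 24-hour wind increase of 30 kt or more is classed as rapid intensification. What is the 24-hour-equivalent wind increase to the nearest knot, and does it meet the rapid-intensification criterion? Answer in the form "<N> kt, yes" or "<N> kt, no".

V₁: ΔP = 30, V ≈ 5.75 × 30^0.648 ≈ 52.10 kt.
V₂: ΔP = 41, V ≈ 5.75 × 41^0.648 ≈ 63.79 kt.
ΔV over 12 h = 11.69 kt → 24 h equivalent = 11.69 × 24/12 ≈ 23.38 kt.
23 kt < 30 kt ⇒ not rapid intensification.

23 kt, no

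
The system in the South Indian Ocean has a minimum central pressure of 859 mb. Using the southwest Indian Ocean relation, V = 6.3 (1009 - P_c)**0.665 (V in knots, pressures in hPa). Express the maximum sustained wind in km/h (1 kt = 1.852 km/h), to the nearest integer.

327 km/h

ΔP = 1009 − 859 = 150 mb.
V ≈ 6.3 × 150^0.665 = 6.3 × 27.996 ≈ 176.377 kt.
176.377 × 1.852 ≈ 326.65 km/h → 327 km/h.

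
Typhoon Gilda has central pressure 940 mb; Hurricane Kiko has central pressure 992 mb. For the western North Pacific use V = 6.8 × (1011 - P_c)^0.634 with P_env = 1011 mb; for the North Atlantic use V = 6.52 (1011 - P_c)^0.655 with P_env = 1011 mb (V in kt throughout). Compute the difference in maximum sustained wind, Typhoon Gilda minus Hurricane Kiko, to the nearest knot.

57 kt

Typhoon Gilda: ΔP = 71; V ≈ 6.8 × 71^0.634 ≈ 101.44 kt.
Hurricane Kiko: ΔP = 19; V ≈ 6.52 × 19^0.655 ≈ 44.86 kt.
Difference ≈ 101.44 − 44.86 = 56.58 → 57 kt.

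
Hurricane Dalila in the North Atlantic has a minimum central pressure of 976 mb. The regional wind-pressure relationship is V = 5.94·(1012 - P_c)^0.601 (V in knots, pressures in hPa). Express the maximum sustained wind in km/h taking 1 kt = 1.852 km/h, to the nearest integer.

95 km/h

ΔP = 1012 − 976 = 36 mb.
V ≈ 5.94 × 36^0.601 = 5.94 × 8.617 ≈ 51.183 kt.
51.183 × 1.852 ≈ 94.79 km/h → 95 km/h.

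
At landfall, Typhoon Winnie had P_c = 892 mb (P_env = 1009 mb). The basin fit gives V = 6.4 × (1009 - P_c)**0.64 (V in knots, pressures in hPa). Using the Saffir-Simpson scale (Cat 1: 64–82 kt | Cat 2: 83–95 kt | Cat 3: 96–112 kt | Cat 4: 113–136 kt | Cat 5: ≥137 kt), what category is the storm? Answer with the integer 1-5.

4

ΔP = 1009 − 892 = 117 mb.
V ≈ 6.4 × 117^0.64 = 6.4 × 21.07 ≈ 135 kt.
135 kt falls in the Category 4 band.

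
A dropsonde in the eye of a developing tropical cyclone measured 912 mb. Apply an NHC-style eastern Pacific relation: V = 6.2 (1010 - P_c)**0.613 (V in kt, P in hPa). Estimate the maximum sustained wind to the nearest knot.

103 kt

ΔP = 1010 − 912 = 98 mb.
98^0.613 ≈ 16.620.
V ≈ 6.2 × 16.620 ≈ 103.0 kt.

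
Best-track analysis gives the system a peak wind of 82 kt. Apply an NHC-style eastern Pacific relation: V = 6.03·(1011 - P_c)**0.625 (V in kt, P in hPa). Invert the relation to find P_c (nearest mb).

946 mb

ΔP = (V / 6.03)^(1/0.625) = (82/6.03)^1.600.
82/6.03 = 13.599; 13.599^1.600 ≈ 65.10 mb.
P_c = 1011 − 65.10 = 945.90 ≈ 946 mb.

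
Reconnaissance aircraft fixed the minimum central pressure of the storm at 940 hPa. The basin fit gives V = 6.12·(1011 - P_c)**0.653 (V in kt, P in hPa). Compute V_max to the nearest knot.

ΔP = 1011 − 940 = 71 hPa.
71^0.653 ≈ 16.176.
V ≈ 6.12 × 16.176 ≈ 99.0 kt.

99 kt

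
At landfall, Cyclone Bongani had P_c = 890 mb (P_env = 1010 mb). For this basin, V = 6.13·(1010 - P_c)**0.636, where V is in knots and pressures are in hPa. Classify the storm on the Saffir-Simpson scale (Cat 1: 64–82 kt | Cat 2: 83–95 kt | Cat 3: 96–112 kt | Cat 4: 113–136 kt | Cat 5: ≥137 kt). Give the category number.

ΔP = 1010 − 890 = 120 mb.
V ≈ 6.13 × 120^0.636 = 6.13 × 21.01 ≈ 129 kt.
129 kt falls in the Category 4 band.

4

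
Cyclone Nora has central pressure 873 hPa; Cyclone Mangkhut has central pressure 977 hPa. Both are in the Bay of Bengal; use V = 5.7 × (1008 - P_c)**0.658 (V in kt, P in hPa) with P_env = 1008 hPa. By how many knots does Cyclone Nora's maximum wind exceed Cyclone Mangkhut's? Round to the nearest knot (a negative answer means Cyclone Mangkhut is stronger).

Cyclone Nora: ΔP = 135; V ≈ 5.7 × 135^0.658 ≈ 143.76 kt.
Cyclone Mangkhut: ΔP = 31; V ≈ 5.7 × 31^0.658 ≈ 54.60 kt.
Difference ≈ 143.76 − 54.60 = 89.16 → 89 kt.

89 kt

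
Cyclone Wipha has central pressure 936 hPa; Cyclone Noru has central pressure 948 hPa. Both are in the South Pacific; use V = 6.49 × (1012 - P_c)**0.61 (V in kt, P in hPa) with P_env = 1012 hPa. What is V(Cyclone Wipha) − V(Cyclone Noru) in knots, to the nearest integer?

Cyclone Wipha: ΔP = 76; V ≈ 6.49 × 76^0.61 ≈ 91.10 kt.
Cyclone Noru: ΔP = 64; V ≈ 6.49 × 64^0.61 ≈ 82.04 kt.
Difference ≈ 91.10 − 82.04 = 9.06 → 9 kt.

9 kt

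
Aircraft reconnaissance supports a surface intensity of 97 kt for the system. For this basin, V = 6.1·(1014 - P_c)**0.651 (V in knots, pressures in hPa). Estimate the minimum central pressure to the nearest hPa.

ΔP = (V / 6.1)^(1/0.651) = (97/6.1)^1.536.
97/6.1 = 15.902; 15.902^1.536 ≈ 70.07 hPa.
P_c = 1014 − 70.07 = 943.93 ≈ 944 hPa.

944 hPa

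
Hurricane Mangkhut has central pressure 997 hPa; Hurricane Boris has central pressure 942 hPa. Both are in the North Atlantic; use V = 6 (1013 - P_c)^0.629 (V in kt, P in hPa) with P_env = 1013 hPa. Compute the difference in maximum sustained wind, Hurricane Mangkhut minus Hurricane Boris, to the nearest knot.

Hurricane Mangkhut: ΔP = 16; V ≈ 6 × 16^0.629 ≈ 34.32 kt.
Hurricane Boris: ΔP = 71; V ≈ 6 × 71^0.629 ≈ 87.62 kt.
Difference ≈ 34.32 − 87.62 = -53.30 → -53 kt.

-53 kt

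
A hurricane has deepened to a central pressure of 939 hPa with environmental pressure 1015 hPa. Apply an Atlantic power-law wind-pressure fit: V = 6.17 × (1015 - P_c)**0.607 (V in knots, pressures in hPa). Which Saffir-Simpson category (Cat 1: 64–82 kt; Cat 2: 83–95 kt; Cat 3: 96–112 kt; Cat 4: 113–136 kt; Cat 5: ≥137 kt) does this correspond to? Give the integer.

2

ΔP = 1015 − 939 = 76 hPa.
V ≈ 6.17 × 76^0.607 = 6.17 × 13.86 ≈ 85 kt.
85 kt falls in the Category 2 band.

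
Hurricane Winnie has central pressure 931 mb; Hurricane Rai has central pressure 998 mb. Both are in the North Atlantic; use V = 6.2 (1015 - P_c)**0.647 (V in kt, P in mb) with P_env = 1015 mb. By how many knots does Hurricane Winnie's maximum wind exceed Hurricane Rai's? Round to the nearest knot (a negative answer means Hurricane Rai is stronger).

70 kt

Hurricane Winnie: ΔP = 84; V ≈ 6.2 × 84^0.647 ≈ 108.99 kt.
Hurricane Rai: ΔP = 17; V ≈ 6.2 × 17^0.647 ≈ 38.77 kt.
Difference ≈ 108.99 − 38.77 = 70.22 → 70 kt.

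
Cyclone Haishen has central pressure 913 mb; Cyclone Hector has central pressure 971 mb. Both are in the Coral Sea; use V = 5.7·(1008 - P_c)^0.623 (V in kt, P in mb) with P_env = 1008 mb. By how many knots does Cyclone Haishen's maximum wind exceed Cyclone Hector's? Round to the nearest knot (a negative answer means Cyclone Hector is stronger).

Cyclone Haishen: ΔP = 95; V ≈ 5.7 × 95^0.623 ≈ 97.27 kt.
Cyclone Hector: ΔP = 37; V ≈ 5.7 × 37^0.623 ≈ 54.06 kt.
Difference ≈ 97.27 − 54.06 = 43.21 → 43 kt.

43 kt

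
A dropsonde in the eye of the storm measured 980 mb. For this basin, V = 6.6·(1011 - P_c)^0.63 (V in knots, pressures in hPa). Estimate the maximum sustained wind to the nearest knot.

57 kt

ΔP = 1011 − 980 = 31 mb.
31^0.63 ≈ 8.701.
V ≈ 6.6 × 8.701 ≈ 57.4 kt.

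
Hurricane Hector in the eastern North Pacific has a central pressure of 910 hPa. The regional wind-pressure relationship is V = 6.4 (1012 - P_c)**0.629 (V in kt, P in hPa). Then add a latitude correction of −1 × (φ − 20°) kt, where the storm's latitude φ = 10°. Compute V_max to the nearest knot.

ΔP = 1012 − 910 = 102 hPa.
102^0.629 ≈ 18.340.
V ≈ 6.4 × 18.340 ≈ 117.4 kt.
Latitude correction: −1 × (10 − 20) = 10 kt.
Corrected V ≈ 127.4 kt → 127 kt.

127 kt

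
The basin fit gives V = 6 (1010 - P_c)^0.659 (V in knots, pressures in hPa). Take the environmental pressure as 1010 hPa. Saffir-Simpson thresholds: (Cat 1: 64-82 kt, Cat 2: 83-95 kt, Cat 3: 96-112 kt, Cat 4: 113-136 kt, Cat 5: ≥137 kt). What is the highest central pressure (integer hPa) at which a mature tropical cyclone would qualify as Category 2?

956 hPa

Category 2 begins at V = 83 kt.
Required ΔP = (83/6)^(1/0.659) = 13.833^1.517 ≈ 53.86 hPa.
P_c ≤ 1010 − 53.86 = 956.14, so the highest integer P_c is 956 hPa.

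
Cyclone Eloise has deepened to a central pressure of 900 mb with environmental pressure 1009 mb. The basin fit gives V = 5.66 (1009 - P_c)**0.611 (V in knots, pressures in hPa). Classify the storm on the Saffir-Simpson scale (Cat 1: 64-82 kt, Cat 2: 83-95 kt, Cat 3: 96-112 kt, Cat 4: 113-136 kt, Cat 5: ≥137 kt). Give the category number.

ΔP = 1009 − 900 = 109 mb.
V ≈ 5.66 × 109^0.611 = 5.66 × 17.57 ≈ 99 kt.
99 kt falls in the Category 3 band.

3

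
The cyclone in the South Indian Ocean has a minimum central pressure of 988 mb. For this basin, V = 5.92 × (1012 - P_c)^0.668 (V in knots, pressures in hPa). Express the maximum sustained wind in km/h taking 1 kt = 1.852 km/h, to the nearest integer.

ΔP = 1012 − 988 = 24 mb.
V ≈ 5.92 × 24^0.668 = 5.92 × 8.356 ≈ 49.466 kt.
49.466 × 1.852 ≈ 91.61 km/h → 92 km/h.

92 km/h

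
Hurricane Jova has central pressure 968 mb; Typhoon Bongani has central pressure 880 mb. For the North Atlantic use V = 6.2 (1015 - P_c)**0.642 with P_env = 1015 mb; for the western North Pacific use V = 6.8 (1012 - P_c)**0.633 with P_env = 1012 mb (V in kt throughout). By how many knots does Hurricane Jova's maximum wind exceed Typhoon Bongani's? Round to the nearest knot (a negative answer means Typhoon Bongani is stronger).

Hurricane Jova: ΔP = 47; V ≈ 6.2 × 47^0.642 ≈ 73.43 kt.
Typhoon Bongani: ΔP = 132; V ≈ 6.8 × 132^0.633 ≈ 149.57 kt.
Difference ≈ 73.43 − 149.57 = -76.14 → -76 kt.

-76 kt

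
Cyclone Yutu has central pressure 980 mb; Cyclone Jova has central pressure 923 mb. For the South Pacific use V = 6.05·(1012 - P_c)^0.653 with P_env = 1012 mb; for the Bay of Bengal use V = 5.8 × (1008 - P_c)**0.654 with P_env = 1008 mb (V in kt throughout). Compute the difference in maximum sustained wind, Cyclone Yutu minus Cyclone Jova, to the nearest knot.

-48 kt

Cyclone Yutu: ΔP = 32; V ≈ 6.05 × 32^0.653 ≈ 58.16 kt.
Cyclone Jova: ΔP = 85; V ≈ 5.8 × 85^0.654 ≈ 105.99 kt.
Difference ≈ 58.16 − 105.99 = -47.83 → -48 kt.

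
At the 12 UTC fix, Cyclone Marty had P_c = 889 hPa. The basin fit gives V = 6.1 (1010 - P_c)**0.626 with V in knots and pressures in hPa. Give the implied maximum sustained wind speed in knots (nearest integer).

ΔP = 1010 − 889 = 121 hPa.
121^0.626 ≈ 20.129.
V ≈ 6.1 × 20.129 ≈ 122.8 kt.

123 kt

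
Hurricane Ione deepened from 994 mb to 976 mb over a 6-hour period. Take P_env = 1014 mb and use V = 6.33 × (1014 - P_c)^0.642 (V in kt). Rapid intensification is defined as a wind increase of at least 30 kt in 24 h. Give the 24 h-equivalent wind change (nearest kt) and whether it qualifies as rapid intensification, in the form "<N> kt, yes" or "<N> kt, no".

88 kt, yes

V₁: ΔP = 20, V ≈ 6.33 × 20^0.642 ≈ 43.32 kt.
V₂: ΔP = 38, V ≈ 6.33 × 38^0.642 ≈ 65.41 kt.
ΔV over 6 h = 22.09 kt → 24 h equivalent = 22.09 × 24/6 ≈ 88.36 kt.
88 kt ≥ 30 kt ⇒ rapid intensification.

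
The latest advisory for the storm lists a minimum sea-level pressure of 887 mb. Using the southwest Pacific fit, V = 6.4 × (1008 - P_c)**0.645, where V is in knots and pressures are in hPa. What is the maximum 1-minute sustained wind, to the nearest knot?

ΔP = 1008 − 887 = 121 mb.
121^0.645 ≈ 22.049.
V ≈ 6.4 × 22.049 ≈ 141.1 kt.

141 kt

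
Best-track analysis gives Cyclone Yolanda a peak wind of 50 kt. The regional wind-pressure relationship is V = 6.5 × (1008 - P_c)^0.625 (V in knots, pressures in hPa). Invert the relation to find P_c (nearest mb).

ΔP = (V / 6.5)^(1/0.625) = (50/6.5)^1.600.
50/6.5 = 7.692; 7.692^1.600 ≈ 26.16 mb.
P_c = 1008 − 26.16 = 981.84 ≈ 982 mb.

982 mb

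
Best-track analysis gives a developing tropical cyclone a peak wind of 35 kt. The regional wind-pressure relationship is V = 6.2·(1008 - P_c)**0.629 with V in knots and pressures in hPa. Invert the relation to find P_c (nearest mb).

ΔP = (V / 6.2)^(1/0.629) = (35/6.2)^1.590.
35/6.2 = 5.645; 5.645^1.590 ≈ 15.67 mb.
P_c = 1008 − 15.67 = 992.33 ≈ 992 mb.

992 mb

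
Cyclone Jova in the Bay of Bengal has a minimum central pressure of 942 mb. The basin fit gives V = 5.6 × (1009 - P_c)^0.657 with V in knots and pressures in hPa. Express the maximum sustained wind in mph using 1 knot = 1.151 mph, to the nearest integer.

102 mph

ΔP = 1009 − 942 = 67 mb.
V ≈ 5.6 × 67^0.657 = 5.6 × 15.839 ≈ 88.699 kt.
88.699 × 1.151 ≈ 102.09 mph → 102 mph.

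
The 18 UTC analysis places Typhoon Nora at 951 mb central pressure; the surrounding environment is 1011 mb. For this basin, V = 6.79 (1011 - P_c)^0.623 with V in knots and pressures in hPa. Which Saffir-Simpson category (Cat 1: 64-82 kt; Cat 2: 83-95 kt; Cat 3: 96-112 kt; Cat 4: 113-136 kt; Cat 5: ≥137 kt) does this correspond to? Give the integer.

2

ΔP = 1011 − 951 = 60 mb.
V ≈ 6.79 × 60^0.623 = 6.79 × 12.82 ≈ 87 kt.
87 kt falls in the Category 2 band.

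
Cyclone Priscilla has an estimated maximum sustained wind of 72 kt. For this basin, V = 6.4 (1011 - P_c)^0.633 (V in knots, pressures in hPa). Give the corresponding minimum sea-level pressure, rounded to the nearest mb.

965 mb

ΔP = (V / 6.4)^(1/0.633) = (72/6.4)^1.580.
72/6.4 = 11.250; 11.250^1.580 ≈ 45.77 mb.
P_c = 1011 − 45.77 = 965.23 ≈ 965 mb.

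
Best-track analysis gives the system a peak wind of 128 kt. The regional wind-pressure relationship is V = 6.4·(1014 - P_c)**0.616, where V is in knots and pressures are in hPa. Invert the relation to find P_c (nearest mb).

885 mb

ΔP = (V / 6.4)^(1/0.616) = (128/6.4)^1.623.
128/6.4 = 20.000; 20.000^1.623 ≈ 129.44 mb.
P_c = 1014 − 129.44 = 884.56 ≈ 885 mb.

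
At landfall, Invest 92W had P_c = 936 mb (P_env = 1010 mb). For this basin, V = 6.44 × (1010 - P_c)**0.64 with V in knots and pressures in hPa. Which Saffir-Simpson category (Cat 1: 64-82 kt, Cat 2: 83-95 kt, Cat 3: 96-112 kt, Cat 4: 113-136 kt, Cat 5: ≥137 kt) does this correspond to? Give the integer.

ΔP = 1010 − 936 = 74 mb.
V ≈ 6.44 × 74^0.64 = 6.44 × 15.71 ≈ 101 kt.
101 kt falls in the Category 3 band.

3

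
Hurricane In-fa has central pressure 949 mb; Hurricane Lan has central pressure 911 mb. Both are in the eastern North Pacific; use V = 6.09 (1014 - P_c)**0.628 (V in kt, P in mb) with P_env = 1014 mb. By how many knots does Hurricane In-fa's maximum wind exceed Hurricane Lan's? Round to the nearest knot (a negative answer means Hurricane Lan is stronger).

-28 kt

Hurricane In-fa: ΔP = 65; V ≈ 6.09 × 65^0.628 ≈ 83.78 kt.
Hurricane Lan: ΔP = 103; V ≈ 6.09 × 103^0.628 ≈ 111.86 kt.
Difference ≈ 83.78 − 111.86 = -28.08 → -28 kt.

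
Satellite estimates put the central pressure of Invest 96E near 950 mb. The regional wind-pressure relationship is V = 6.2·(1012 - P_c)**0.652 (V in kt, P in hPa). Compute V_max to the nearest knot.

91 kt

ΔP = 1012 − 950 = 62 mb.
62^0.652 ≈ 14.745.
V ≈ 6.2 × 14.745 ≈ 91.4 kt.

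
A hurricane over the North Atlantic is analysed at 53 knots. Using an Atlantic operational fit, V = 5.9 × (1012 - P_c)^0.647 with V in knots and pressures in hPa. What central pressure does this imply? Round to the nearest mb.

ΔP = (V / 5.9)^(1/0.647) = (53/5.9)^1.546.
53/5.9 = 8.983; 8.983^1.546 ≈ 29.76 mb.
P_c = 1012 − 29.76 = 982.24 ≈ 982 mb.

982 mb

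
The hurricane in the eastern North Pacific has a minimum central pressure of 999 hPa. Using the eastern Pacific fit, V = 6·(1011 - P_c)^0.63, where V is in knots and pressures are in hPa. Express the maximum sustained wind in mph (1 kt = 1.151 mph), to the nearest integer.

33 mph

ΔP = 1011 − 999 = 12 hPa.
V ≈ 6 × 12^0.63 = 6 × 4.785 ≈ 28.710 kt.
28.710 × 1.151 ≈ 33.05 mph → 33 mph.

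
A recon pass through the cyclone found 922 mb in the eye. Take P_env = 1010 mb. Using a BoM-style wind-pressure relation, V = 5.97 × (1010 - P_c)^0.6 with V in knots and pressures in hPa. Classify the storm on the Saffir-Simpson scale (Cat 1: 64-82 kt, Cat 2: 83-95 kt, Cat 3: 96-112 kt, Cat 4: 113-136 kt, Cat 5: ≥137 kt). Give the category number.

2

ΔP = 1010 − 922 = 88 mb.
V ≈ 5.97 × 88^0.6 = 5.97 × 14.68 ≈ 88 kt.
88 kt falls in the Category 2 band.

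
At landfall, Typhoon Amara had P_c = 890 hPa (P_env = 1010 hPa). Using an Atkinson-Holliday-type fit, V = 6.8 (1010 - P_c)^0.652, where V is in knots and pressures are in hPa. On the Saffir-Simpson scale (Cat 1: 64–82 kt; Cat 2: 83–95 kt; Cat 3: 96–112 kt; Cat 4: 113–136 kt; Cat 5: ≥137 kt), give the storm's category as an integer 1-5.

5

ΔP = 1010 − 890 = 120 hPa.
V ≈ 6.8 × 120^0.652 = 6.8 × 22.68 ≈ 154 kt.
154 kt falls in the Category 5 band.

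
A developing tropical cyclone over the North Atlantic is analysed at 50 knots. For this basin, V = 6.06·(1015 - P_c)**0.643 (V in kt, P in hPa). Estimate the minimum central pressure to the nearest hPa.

ΔP = (V / 6.06)^(1/0.643) = (50/6.06)^1.555.
50/6.06 = 8.251; 8.251^1.555 ≈ 26.63 hPa.
P_c = 1015 − 26.63 = 988.37 ≈ 988 hPa.

988 hPa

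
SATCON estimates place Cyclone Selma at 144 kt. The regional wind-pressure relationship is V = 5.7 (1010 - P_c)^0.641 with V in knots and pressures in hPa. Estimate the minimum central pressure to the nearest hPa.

ΔP = (V / 5.7)^(1/0.641) = (144/5.7)^1.560.
144/5.7 = 25.263; 25.263^1.560 ≈ 154.16 hPa.
P_c = 1010 − 154.16 = 855.84 ≈ 856 hPa.

856 hPa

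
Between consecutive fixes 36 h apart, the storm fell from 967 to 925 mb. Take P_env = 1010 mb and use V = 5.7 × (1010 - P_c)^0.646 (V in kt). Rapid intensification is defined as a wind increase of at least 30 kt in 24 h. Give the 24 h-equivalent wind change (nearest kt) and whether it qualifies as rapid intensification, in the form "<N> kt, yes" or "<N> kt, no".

24 kt, no

V₁: ΔP = 43, V ≈ 5.7 × 43^0.646 ≈ 64.73 kt.
V₂: ΔP = 85, V ≈ 5.7 × 85^0.646 ≈ 100.53 kt.
ΔV over 36 h = 35.80 kt → 24 h equivalent = 35.80 × 24/36 ≈ 23.87 kt.
24 kt < 30 kt ⇒ not rapid intensification.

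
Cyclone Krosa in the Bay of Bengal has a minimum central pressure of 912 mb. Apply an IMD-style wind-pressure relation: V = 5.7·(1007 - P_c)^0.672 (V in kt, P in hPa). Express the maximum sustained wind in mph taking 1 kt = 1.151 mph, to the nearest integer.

140 mph

ΔP = 1007 − 912 = 95 mb.
V ≈ 5.7 × 95^0.672 = 5.7 × 21.332 ≈ 121.592 kt.
121.592 × 1.151 ≈ 139.95 mph → 140 mph.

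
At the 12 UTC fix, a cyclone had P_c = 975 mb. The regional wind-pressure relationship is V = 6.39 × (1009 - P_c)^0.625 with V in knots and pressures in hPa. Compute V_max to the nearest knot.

58 kt

ΔP = 1009 − 975 = 34 mb.
34^0.625 ≈ 9.061.
V ≈ 6.39 × 9.061 ≈ 57.9 kt.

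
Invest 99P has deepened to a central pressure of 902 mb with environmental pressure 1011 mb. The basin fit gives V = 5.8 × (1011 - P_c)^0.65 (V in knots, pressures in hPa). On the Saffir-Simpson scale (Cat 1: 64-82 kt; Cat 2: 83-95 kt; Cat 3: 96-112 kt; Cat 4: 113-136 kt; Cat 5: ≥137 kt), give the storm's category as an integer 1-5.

ΔP = 1011 − 902 = 109 mb.
V ≈ 5.8 × 109^0.65 = 5.8 × 21.10 ≈ 122 kt.
122 kt falls in the Category 4 band.

4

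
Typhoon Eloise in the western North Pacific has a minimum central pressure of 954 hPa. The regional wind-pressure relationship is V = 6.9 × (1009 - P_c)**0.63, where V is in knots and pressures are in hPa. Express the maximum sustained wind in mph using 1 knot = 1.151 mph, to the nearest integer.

ΔP = 1009 − 954 = 55 hPa.
V ≈ 6.9 × 55^0.63 = 6.9 × 12.486 ≈ 86.154 kt.
86.154 × 1.151 ≈ 99.16 mph → 99 mph.

99 mph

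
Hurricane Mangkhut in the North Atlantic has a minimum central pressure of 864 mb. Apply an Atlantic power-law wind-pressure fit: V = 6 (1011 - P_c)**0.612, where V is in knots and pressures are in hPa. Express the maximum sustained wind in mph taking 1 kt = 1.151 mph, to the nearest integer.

146 mph

ΔP = 1011 − 864 = 147 mb.
V ≈ 6 × 147^0.612 = 6 × 21.203 ≈ 127.218 kt.
127.218 × 1.151 ≈ 146.43 mph → 146 mph.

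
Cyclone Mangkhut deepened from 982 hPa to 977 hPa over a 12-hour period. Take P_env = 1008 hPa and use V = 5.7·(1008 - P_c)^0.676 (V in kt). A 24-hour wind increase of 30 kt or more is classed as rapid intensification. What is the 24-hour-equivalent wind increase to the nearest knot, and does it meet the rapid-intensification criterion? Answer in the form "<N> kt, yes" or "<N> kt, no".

V₁: ΔP = 26, V ≈ 5.7 × 26^0.676 ≈ 51.57 kt.
V₂: ΔP = 31, V ≈ 5.7 × 31^0.676 ≈ 58.08 kt.
ΔV over 12 h = 6.51 kt → 24 h equivalent = 6.51 × 24/12 ≈ 13.02 kt.
13 kt < 30 kt ⇒ not rapid intensification.

13 kt, no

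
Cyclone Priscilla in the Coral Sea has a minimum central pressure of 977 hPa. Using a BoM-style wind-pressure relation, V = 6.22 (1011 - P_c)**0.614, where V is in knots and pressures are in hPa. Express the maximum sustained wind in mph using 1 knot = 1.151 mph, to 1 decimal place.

62.4 mph

ΔP = 1011 − 977 = 34 hPa.
V ≈ 6.22 × 34^0.614 = 6.22 × 8.716 ≈ 54.215 kt.
54.215 × 1.151 ≈ 62.40 mph → 62.4 mph.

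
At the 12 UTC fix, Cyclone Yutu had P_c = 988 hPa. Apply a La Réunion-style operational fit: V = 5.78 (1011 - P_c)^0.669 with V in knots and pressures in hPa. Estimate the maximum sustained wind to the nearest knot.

ΔP = 1011 − 988 = 23 hPa.
23^0.669 ≈ 8.147.
V ≈ 5.78 × 8.147 ≈ 47.1 kt.

47 kt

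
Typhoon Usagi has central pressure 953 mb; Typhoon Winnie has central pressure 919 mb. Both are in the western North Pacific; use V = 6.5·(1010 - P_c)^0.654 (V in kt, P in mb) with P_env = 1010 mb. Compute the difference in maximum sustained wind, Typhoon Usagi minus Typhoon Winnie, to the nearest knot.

-33 kt

Typhoon Usagi: ΔP = 57; V ≈ 6.5 × 57^0.654 ≈ 91.47 kt.
Typhoon Winnie: ΔP = 91; V ≈ 6.5 × 91^0.654 ≈ 124.20 kt.
Difference ≈ 91.47 − 124.20 = -32.73 → -33 kt.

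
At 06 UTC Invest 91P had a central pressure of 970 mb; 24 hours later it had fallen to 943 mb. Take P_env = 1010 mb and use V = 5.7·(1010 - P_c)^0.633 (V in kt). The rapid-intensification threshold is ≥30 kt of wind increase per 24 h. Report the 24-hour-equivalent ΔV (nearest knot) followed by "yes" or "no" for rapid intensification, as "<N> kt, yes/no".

23 kt, no

V₁: ΔP = 40, V ≈ 5.7 × 40^0.633 ≈ 58.88 kt.
V₂: ΔP = 67, V ≈ 5.7 × 67^0.633 ≈ 81.62 kt.
ΔV over 24 h = 22.74 kt → 24 h equivalent = 22.74 × 24/24 ≈ 22.74 kt.
23 kt < 30 kt ⇒ not rapid intensification.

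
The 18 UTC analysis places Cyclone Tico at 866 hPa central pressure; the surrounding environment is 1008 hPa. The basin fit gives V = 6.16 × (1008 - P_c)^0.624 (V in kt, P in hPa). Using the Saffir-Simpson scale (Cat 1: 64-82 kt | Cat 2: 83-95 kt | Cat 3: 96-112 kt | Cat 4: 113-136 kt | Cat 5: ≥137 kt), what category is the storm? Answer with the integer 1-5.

ΔP = 1008 − 866 = 142 hPa.
V ≈ 6.16 × 142^0.624 = 6.16 × 22.03 ≈ 136 kt.
136 kt falls in the Category 4 band.

4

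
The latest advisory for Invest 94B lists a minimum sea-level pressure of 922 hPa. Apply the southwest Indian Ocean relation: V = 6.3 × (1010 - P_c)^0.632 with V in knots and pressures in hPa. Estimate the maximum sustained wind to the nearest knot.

ΔP = 1010 − 922 = 88 hPa.
88^0.632 ≈ 16.940.
V ≈ 6.3 × 16.940 ≈ 106.7 kt.

107 kt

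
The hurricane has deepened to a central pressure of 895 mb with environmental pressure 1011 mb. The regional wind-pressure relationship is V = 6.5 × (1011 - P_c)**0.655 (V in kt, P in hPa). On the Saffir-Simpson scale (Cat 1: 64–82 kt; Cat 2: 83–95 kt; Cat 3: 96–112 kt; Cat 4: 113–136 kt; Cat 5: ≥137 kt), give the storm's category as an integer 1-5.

5

ΔP = 1011 − 895 = 116 mb.
V ≈ 6.5 × 116^0.655 = 6.5 × 22.50 ≈ 146 kt.
146 kt falls in the Category 5 band.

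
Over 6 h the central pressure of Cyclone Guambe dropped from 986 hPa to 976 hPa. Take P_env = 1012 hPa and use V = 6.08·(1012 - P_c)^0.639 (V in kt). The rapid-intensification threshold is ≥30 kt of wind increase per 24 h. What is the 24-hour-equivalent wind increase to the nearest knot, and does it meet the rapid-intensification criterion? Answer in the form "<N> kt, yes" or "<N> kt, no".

V₁: ΔP = 26, V ≈ 6.08 × 26^0.639 ≈ 48.76 kt.
V₂: ΔP = 36, V ≈ 6.08 × 36^0.639 ≈ 60.03 kt.
ΔV over 6 h = 11.27 kt → 24 h equivalent = 11.27 × 24/6 ≈ 45.08 kt.
45 kt ≥ 30 kt ⇒ rapid intensification.

45 kt, yes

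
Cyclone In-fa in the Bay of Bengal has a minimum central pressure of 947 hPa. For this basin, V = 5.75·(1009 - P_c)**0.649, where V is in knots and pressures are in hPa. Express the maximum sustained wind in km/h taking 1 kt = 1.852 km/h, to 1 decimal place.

155.1 km/h

ΔP = 1009 − 947 = 62 hPa.
V ≈ 5.75 × 62^0.649 = 5.75 × 14.563 ≈ 83.739 kt.
83.739 × 1.852 ≈ 155.09 km/h → 155.1 km/h.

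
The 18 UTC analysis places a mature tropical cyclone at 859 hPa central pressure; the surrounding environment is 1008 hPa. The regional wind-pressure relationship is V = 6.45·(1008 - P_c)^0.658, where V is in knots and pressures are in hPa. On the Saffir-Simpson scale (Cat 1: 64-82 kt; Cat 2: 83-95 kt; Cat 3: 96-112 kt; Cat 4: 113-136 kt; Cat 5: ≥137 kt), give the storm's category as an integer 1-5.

ΔP = 1008 − 859 = 149 hPa.
V ≈ 6.45 × 149^0.658 = 6.45 × 26.91 ≈ 174 kt.
174 kt falls in the Category 5 band.

5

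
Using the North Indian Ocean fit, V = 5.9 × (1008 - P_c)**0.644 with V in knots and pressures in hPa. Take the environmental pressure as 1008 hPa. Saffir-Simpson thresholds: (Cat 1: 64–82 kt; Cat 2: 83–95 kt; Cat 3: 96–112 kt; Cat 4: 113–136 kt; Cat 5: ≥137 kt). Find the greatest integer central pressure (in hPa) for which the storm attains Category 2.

947 hPa

Category 2 begins at V = 83 kt.
Required ΔP = (83/5.9)^(1/0.644) = 14.068^1.553 ≈ 60.67 hPa.
P_c ≤ 1008 − 60.67 = 947.33, so the highest integer P_c is 947 hPa.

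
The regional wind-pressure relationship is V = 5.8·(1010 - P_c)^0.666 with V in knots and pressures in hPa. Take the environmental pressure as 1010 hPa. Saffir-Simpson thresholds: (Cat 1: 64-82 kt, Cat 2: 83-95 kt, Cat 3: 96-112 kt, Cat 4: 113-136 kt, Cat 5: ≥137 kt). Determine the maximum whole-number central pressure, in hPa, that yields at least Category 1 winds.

Category 1 begins at V = 64 kt.
Required ΔP = (64/5.8)^(1/0.666) = 11.034^1.502 ≈ 36.79 hPa.
P_c ≤ 1010 − 36.79 = 973.21, so the highest integer P_c is 973 hPa.

973 hPa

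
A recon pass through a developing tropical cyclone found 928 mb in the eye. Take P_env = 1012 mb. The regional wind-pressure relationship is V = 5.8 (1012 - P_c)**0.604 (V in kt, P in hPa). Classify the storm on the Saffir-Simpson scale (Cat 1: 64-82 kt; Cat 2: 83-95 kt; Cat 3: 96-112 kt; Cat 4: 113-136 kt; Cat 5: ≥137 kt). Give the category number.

2

ΔP = 1012 − 928 = 84 mb.
V ≈ 5.8 × 84^0.604 = 5.8 × 14.53 ≈ 84 kt.
84 kt falls in the Category 2 band.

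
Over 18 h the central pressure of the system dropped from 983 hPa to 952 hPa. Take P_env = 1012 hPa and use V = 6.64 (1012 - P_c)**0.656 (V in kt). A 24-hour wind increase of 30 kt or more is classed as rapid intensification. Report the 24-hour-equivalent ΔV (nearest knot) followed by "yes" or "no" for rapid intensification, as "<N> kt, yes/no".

49 kt, yes

V₁: ΔP = 29, V ≈ 6.64 × 29^0.656 ≈ 60.46 kt.
V₂: ΔP = 60, V ≈ 6.64 × 60^0.656 ≈ 97.42 kt.
ΔV over 18 h = 36.96 kt → 24 h equivalent = 36.96 × 24/18 ≈ 49.28 kt.
49 kt ≥ 30 kt ⇒ rapid intensification.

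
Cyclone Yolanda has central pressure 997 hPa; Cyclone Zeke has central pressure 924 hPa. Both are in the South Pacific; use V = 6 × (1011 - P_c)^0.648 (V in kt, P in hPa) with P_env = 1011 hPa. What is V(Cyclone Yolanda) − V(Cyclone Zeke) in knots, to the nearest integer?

-75 kt

Cyclone Yolanda: ΔP = 14; V ≈ 6 × 14^0.648 ≈ 33.18 kt.
Cyclone Zeke: ΔP = 87; V ≈ 6 × 87^0.648 ≈ 108.38 kt.
Difference ≈ 33.18 − 108.38 = -75.20 → -75 kt.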